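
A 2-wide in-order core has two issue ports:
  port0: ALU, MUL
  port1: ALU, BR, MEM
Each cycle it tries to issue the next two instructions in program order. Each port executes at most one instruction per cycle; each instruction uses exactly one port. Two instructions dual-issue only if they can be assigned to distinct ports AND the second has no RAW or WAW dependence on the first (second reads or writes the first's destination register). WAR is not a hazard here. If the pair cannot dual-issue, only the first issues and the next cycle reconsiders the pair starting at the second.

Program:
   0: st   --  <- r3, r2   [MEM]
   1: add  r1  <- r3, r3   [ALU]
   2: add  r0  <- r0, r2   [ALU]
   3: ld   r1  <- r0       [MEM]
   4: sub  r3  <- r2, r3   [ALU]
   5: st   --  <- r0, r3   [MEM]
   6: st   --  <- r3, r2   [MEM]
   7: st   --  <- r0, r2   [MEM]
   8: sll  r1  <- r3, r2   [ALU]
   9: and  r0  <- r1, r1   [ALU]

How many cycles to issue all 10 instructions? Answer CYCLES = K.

c0: i0&i1 st.MEM/add.ALU  dual
c1: i2 add.ALU  RAW r0
c2: i3&i4 ld.MEM/sub.ALU  dual
c3: i5 st.MEM  no-port MEM/MEM
c4: i6 st.MEM  no-port MEM/MEM
c5: i7&i8 st.MEM/sll.ALU  dual
c6: i9 and.ALU  tail

CYCLES = 7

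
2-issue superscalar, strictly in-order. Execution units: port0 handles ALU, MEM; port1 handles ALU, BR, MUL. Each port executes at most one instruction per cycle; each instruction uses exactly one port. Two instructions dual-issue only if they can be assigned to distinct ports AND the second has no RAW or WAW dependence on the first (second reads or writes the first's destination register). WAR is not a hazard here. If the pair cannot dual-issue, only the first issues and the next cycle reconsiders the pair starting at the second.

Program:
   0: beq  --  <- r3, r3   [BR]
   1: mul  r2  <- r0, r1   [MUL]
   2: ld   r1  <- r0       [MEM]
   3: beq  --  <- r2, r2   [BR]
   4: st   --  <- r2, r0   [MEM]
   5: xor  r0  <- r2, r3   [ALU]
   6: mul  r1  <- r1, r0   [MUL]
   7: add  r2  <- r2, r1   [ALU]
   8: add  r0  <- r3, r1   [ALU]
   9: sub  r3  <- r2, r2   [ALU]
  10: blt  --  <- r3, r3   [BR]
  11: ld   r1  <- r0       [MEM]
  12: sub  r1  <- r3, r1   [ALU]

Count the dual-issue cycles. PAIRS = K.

[0] i0  beq.BR  -- no-port BR/MUL
[1] i1,i2  mul.MUL;ld.MEM  -- 2-wide
[2] i3,i4  beq.BR;st.MEM  -- 2-wide
[3] i5  xor.ALU  -- RAW r0
[4] i6  mul.MUL  -- RAW r1
[5] i7,i8  add.ALU;add.ALU  -- 2-wide
[6] i9  sub.ALU  -- RAW r3
[7] i10,i11  blt.BR;ld.MEM  -- 2-wide
[8] i12  sub.ALU  -- tail

PAIRS = 4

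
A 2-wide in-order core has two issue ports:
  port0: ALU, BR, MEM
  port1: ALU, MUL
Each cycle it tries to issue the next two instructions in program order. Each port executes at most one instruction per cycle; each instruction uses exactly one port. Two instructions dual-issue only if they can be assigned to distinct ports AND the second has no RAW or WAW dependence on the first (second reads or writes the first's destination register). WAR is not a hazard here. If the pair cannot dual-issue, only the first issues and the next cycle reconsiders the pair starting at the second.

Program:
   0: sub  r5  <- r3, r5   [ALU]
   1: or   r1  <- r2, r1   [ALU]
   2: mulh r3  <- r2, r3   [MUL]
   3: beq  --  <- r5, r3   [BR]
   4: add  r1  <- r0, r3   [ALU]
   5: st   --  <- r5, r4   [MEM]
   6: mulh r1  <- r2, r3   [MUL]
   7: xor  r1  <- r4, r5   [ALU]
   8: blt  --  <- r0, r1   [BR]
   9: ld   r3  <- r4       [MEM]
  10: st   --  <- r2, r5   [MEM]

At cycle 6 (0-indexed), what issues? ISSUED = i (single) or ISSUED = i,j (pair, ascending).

ISSUED = 9

[0] i0+i1  sub.ALU or.ALU  -- 2-wide
[1] i2  mulh.MUL  -- RAW r3
[2] i3+i4  beq.BR add.ALU  -- 2-wide
[3] i5+i6  st.MEM mulh.MUL  -- 2-wide
[4] i7  xor.ALU  -- RAW r1
[5] i8  blt.BR  -- no-port BR/MEM
[6] i9  ld.MEM  -- no-port MEM/MEM
[7] i10  st.MEM  -- tail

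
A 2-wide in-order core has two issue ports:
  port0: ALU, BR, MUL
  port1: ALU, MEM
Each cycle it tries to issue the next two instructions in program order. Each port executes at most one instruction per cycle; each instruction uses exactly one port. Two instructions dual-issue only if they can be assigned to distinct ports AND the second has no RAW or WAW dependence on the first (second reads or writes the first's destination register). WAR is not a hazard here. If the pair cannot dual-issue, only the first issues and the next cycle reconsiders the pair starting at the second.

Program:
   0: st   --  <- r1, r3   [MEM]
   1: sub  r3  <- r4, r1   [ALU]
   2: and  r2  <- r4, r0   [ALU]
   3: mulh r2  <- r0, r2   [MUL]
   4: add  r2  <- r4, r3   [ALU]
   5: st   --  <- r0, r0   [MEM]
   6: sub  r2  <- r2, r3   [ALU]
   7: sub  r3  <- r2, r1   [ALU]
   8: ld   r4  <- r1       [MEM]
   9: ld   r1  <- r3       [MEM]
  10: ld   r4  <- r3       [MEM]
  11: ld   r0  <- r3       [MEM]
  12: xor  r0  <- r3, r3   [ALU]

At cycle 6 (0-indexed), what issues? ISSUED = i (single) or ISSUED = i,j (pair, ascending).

0. st.MEM+sub.ALU @i0,i1  | dual
1. and.ALU @i2  | RAW+WAW r2
2. mulh.MUL @i3  | WAW r2
3. add.ALU+st.MEM @i4,i5  | dual
4. sub.ALU @i6  | RAW r2
5. sub.ALU+ld.MEM @i7,i8  | dual
6. ld.MEM @i9  | no-port MEM/MEM
7. ld.MEM @i10  | no-port MEM/MEM
8. ld.MEM @i11  | WAW r0
9. xor.ALU @i12  | tail

ISSUED = 9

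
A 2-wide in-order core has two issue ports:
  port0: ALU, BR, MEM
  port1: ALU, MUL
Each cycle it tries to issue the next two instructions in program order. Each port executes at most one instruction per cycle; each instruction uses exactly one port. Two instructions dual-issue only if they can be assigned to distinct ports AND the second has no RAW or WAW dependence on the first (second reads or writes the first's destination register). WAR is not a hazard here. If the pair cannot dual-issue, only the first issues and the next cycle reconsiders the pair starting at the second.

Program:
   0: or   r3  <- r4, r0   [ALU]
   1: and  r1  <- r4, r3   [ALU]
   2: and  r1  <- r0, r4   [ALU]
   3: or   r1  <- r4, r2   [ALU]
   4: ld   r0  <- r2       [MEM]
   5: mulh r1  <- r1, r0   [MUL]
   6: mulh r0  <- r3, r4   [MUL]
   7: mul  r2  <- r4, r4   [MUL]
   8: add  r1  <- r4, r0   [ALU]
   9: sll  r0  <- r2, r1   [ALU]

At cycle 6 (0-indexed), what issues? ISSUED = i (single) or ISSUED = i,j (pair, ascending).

c0: i0 or  RAW r3
c1: i1 and  WAW r1
c2: i2 and  WAW r1
c3: i3/i4 or/ld  dual
c4: i5 mulh  no-port MUL/MUL
c5: i6 mulh  no-port MUL/MUL
c6: i7/i8 mul/add  dual
c7: i9 sll  tail

ISSUED = 7,8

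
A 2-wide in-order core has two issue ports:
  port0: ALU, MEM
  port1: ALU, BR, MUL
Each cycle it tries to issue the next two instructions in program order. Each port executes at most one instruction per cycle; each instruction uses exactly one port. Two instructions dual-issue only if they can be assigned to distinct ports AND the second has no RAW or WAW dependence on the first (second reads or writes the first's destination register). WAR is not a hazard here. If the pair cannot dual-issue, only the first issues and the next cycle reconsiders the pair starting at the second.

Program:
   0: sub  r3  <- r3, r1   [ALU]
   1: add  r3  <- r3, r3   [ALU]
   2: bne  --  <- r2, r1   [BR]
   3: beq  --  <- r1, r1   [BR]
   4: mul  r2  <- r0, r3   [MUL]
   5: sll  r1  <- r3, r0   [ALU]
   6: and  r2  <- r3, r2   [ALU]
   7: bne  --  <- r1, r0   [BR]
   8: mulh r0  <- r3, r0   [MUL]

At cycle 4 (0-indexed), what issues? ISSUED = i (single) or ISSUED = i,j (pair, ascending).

ISSUED = 6,7

0. sub.ALU @i0  | RAW+WAW r3
1. add.ALU bne.BR @i1+i2  | pair
2. beq.BR @i3  | no-port BR/MUL
3. mul.MUL sll.ALU @i4+i5  | pair
4. and.ALU bne.BR @i6+i7  | pair
5. mulh.MUL @i8  | tail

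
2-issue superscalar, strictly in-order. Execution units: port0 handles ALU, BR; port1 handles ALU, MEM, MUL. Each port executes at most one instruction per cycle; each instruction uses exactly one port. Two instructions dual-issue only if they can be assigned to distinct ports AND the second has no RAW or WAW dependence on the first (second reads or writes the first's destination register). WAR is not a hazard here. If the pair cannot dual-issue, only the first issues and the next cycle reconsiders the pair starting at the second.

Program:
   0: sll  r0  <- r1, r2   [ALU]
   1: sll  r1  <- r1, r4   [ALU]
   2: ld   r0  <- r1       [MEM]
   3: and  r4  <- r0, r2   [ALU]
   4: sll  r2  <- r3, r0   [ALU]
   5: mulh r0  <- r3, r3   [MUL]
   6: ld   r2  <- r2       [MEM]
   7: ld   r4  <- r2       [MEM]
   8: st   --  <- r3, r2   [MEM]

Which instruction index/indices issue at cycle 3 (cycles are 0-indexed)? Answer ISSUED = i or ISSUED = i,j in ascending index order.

ISSUED = 5

c0: i0/i1 sll.ALU sll.ALU  2-wide
c1: i2 ld.MEM  RAW r0
c2: i3/i4 and.ALU sll.ALU  2-wide
c3: i5 mulh.MUL  no-port MUL/MEM
c4: i6 ld.MEM  no-port MEM/MEM
c5: i7 ld.MEM  no-port MEM/MEM
c6: i8 st.MEM  tail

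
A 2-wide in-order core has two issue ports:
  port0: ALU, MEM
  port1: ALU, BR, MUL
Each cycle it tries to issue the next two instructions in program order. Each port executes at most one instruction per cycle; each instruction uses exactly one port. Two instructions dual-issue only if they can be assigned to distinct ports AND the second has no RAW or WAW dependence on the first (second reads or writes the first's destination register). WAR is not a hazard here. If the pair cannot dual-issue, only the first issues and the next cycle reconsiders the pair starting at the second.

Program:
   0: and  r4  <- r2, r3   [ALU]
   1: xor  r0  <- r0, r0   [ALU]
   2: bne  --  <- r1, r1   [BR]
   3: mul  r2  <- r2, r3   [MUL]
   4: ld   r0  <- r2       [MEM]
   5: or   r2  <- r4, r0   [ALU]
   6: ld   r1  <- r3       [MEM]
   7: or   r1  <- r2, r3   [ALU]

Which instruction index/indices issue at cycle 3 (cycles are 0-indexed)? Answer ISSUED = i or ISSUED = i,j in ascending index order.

  cy0 -> i0&i1 (and.ALU;xor.ALU) dual
  cy1 -> i2 (bne.BR) no-port BR/MUL
  cy2 -> i3 (mul.MUL) RAW r2
  cy3 -> i4 (ld.MEM) RAW r0
  cy4 -> i5&i6 (or.ALU;ld.MEM) dual
  cy5 -> i7 (or.ALU) tail

ISSUED = 4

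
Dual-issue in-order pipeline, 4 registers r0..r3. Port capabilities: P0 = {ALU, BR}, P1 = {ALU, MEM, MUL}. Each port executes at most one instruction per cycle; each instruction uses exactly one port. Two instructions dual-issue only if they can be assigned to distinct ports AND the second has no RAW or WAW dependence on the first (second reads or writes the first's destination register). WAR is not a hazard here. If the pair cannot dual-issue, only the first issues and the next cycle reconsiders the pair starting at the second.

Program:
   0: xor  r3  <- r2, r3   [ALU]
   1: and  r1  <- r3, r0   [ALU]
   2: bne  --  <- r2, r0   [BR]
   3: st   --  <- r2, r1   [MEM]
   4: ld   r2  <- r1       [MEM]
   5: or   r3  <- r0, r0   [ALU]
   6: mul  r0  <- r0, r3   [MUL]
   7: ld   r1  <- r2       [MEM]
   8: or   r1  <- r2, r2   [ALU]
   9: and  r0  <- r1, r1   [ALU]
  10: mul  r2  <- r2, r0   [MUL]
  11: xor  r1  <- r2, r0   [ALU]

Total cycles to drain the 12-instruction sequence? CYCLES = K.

  cy0 -> i0 (xor) RAW r3
  cy1 -> i1,i2 (and;bne) pair
  cy2 -> i3 (st) no-port MEM/MEM
  cy3 -> i4,i5 (ld;or) pair
  cy4 -> i6 (mul) no-port MUL/MEM
  cy5 -> i7 (ld) WAW r1
  cy6 -> i8 (or) RAW r1
  cy7 -> i9 (and) RAW r0
  cy8 -> i10 (mul) RAW r2
  cy9 -> i11 (xor) tail

CYCLES = 10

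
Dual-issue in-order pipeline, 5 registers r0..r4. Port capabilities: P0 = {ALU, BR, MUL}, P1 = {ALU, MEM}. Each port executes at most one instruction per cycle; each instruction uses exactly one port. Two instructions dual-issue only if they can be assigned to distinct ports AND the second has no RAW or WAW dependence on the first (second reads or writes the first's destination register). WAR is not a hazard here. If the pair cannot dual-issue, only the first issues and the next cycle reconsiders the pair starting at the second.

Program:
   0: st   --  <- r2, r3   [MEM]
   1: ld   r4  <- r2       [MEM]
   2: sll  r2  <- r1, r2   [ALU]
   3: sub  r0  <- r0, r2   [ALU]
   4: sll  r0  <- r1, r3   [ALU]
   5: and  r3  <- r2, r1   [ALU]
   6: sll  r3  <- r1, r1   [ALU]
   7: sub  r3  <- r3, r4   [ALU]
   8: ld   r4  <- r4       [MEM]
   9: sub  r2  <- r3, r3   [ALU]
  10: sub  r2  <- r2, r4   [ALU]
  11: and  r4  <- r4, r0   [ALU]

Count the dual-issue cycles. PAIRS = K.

t=0 i0:st ; no-port MEM/MEM
t=1 i1&i2:ld+sll ; 2-wide
t=2 i3:sub ; WAW r0
t=3 i4&i5:sll+and ; 2-wide
t=4 i6:sll ; RAW+WAW r3
t=5 i7&i8:sub+ld ; 2-wide
t=6 i9:sub ; RAW+WAW r2
t=7 i10&i11:sub+and ; 2-wide

PAIRS = 4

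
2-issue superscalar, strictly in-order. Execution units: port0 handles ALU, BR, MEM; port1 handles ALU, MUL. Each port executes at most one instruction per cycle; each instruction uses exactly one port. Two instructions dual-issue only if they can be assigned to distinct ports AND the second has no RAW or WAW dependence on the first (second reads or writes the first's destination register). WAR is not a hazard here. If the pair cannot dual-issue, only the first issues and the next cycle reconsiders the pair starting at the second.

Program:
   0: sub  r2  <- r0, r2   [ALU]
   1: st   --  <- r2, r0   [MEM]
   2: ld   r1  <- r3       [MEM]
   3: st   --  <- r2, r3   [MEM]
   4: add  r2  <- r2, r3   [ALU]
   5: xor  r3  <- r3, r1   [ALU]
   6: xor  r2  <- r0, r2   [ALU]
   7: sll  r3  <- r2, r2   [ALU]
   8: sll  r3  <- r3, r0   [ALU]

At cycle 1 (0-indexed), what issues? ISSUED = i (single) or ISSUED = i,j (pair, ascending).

#0 head=0: sub i0 RAW r2
#1 head=1: st i1 no-port MEM/MEM
#2 head=2: ld i2 no-port MEM/MEM
#3 head=3: st/add i3&i4 dual
#4 head=5: xor/xor i5&i6 dual
#5 head=7: sll i7 RAW+WAW r3
#6 head=8: sll i8 tail

ISSUED = 1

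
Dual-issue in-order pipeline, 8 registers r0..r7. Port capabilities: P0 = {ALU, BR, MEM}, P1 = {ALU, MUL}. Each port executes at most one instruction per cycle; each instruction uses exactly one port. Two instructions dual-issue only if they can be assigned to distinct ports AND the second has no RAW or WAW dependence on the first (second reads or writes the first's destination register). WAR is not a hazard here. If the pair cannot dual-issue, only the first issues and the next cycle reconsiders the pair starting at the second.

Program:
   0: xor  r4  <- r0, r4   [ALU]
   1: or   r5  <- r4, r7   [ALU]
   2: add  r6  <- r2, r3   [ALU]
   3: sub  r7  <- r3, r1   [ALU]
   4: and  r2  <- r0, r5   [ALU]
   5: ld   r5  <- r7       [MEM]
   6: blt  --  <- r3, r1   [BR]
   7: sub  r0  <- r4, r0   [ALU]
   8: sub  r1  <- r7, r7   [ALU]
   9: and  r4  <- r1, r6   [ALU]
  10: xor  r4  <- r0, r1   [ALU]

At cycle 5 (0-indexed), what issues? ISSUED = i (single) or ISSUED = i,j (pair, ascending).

c0: i0 xor  RAW r4
c1: i1,i2 or/add  2-wide
c2: i3,i4 sub/and  2-wide
c3: i5 ld  no-port MEM/BR
c4: i6,i7 blt/sub  2-wide
c5: i8 sub  RAW r1
c6: i9 and  WAW r4
c7: i10 xor  tail

ISSUED = 8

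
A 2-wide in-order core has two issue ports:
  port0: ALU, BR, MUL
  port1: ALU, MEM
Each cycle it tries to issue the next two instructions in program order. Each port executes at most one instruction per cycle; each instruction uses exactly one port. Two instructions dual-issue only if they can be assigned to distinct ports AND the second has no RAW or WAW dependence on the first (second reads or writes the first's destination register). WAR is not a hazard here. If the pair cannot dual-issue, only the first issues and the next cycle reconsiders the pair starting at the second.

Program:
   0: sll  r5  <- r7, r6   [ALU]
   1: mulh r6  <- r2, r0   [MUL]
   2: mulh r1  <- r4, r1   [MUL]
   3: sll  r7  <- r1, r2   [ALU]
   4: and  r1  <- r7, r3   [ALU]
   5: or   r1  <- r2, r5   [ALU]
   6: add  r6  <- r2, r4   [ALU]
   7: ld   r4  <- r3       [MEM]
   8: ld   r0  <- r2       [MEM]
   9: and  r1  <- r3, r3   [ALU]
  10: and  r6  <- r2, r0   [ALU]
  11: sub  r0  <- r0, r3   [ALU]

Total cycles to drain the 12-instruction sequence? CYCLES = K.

CYCLES = 8

[0] i0&i1  sll+mulh  -- 2-wide
[1] i2  mulh  -- RAW r1
[2] i3  sll  -- RAW r7
[3] i4  and  -- WAW r1
[4] i5&i6  or+add  -- 2-wide
[5] i7  ld  -- no-port MEM/MEM
[6] i8&i9  ld+and  -- 2-wide
[7] i10&i11  and+sub  -- 2-wide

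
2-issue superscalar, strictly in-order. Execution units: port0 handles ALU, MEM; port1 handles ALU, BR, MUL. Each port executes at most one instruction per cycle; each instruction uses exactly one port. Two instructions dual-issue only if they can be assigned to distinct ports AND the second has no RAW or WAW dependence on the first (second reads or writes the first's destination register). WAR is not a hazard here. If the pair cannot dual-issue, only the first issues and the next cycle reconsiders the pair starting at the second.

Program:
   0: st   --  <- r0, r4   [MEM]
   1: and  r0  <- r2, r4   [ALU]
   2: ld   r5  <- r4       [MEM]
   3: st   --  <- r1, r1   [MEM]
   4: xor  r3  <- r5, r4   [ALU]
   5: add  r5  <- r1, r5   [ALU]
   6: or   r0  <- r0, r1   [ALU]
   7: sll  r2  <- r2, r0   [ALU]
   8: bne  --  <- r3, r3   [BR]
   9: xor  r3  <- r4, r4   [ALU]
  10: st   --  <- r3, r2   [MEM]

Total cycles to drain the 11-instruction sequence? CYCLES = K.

CYCLES = 7

c0: i0&i1 st.MEM and.ALU  pair
c1: i2 ld.MEM  no-port MEM/MEM
c2: i3&i4 st.MEM xor.ALU  pair
c3: i5&i6 add.ALU or.ALU  pair
c4: i7&i8 sll.ALU bne.BR  pair
c5: i9 xor.ALU  RAW r3
c6: i10 st.MEM  tail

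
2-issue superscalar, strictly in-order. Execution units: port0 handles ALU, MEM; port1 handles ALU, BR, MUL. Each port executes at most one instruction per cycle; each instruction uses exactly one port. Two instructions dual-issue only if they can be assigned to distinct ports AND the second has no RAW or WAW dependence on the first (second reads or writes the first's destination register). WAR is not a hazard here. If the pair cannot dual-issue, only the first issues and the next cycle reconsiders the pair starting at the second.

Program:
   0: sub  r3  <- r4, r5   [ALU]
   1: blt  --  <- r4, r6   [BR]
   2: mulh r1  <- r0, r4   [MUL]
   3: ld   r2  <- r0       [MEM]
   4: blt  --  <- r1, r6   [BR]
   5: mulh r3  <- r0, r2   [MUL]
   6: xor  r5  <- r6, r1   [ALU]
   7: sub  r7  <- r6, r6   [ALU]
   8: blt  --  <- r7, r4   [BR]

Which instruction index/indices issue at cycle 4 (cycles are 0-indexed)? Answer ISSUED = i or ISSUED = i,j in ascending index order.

0. sub.ALU/blt.BR @i0/i1  | pair
1. mulh.MUL/ld.MEM @i2/i3  | pair
2. blt.BR @i4  | no-port BR/MUL
3. mulh.MUL/xor.ALU @i5/i6  | pair
4. sub.ALU @i7  | RAW r7
5. blt.BR @i8  | tail

ISSUED = 7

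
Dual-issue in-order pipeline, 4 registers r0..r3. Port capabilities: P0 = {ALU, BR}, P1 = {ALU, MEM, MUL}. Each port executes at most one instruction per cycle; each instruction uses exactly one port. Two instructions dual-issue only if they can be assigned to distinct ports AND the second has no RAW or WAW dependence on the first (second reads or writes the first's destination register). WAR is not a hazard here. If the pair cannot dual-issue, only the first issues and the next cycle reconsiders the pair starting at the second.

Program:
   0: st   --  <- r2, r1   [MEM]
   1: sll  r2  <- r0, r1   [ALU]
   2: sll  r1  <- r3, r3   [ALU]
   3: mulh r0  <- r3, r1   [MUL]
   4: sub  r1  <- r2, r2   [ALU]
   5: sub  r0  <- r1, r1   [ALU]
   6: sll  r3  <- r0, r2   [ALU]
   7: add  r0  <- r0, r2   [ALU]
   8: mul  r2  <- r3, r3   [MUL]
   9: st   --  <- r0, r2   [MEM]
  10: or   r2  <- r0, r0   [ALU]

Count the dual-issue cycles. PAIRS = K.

#0 head=0: st;sll i0,i1 2-wide
#1 head=2: sll i2 RAW r1
#2 head=3: mulh;sub i3,i4 2-wide
#3 head=5: sub i5 RAW r0
#4 head=6: sll;add i6,i7 2-wide
#5 head=8: mul i8 no-port MUL/MEM
#6 head=9: st;or i9,i10 2-wide

PAIRS = 4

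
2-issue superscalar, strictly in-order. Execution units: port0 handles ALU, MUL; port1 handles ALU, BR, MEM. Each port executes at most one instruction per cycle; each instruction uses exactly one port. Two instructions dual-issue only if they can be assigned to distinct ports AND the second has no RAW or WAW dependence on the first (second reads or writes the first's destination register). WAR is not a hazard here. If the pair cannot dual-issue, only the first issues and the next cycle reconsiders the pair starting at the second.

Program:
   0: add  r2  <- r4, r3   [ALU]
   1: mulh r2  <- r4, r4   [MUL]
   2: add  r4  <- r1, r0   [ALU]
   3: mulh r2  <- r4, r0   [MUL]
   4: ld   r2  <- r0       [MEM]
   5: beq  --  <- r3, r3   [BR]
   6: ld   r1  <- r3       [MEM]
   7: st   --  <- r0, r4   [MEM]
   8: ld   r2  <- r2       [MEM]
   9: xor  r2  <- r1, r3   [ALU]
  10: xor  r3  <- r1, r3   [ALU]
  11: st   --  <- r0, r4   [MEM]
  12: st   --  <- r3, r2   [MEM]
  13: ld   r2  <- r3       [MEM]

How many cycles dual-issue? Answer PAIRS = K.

PAIRS = 2

t=0 i0:add.ALU ; WAW r2
t=1 i1/i2:mulh.MUL+add.ALU ; dual
t=2 i3:mulh.MUL ; WAW r2
t=3 i4:ld.MEM ; no-port MEM/BR
t=4 i5:beq.BR ; no-port BR/MEM
t=5 i6:ld.MEM ; no-port MEM/MEM
t=6 i7:st.MEM ; no-port MEM/MEM
t=7 i8:ld.MEM ; WAW r2
t=8 i9/i10:xor.ALU+xor.ALU ; dual
t=9 i11:st.MEM ; no-port MEM/MEM
t=10 i12:st.MEM ; no-port MEM/MEM
t=11 i13:ld.MEM ; tail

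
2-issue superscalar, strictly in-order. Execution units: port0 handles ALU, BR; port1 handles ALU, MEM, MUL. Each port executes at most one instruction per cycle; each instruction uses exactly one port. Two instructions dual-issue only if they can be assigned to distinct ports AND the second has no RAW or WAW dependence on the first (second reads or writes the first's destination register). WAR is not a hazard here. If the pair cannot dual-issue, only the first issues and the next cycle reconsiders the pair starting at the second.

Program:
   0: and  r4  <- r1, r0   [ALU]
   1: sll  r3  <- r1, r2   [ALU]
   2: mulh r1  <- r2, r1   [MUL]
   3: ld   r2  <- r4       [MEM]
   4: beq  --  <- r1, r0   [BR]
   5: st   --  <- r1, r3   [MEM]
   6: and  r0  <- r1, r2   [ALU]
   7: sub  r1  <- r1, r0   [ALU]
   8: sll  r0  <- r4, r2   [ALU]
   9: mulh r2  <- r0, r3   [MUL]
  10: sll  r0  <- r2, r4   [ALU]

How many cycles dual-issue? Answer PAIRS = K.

PAIRS = 4

c0: i0+i1 and/sll  2-wide
c1: i2 mulh  no-port MUL/MEM
c2: i3+i4 ld/beq  2-wide
c3: i5+i6 st/and  2-wide
c4: i7+i8 sub/sll  2-wide
c5: i9 mulh  RAW r2
c6: i10 sll  tail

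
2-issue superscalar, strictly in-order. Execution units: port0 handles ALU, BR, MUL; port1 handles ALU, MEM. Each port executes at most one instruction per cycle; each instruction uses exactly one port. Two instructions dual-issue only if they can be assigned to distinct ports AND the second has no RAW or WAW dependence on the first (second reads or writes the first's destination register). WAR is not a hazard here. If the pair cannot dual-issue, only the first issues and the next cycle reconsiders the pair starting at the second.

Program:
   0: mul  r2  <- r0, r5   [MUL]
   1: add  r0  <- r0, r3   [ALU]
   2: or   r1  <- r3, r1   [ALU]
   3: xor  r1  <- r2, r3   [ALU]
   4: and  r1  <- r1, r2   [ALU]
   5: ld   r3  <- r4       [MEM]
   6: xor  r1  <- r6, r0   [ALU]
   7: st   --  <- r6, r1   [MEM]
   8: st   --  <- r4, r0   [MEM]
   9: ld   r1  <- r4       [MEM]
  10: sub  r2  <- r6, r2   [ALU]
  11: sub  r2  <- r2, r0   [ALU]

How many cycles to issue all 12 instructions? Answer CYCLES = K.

CYCLES = 9

0. mul.MUL;add.ALU @i0/i1  | pair
1. or.ALU @i2  | WAW r1
2. xor.ALU @i3  | RAW+WAW r1
3. and.ALU;ld.MEM @i4/i5  | pair
4. xor.ALU @i6  | RAW r1
5. st.MEM @i7  | no-port MEM/MEM
6. st.MEM @i8  | no-port MEM/MEM
7. ld.MEM;sub.ALU @i9/i10  | pair
8. sub.ALU @i11  | tail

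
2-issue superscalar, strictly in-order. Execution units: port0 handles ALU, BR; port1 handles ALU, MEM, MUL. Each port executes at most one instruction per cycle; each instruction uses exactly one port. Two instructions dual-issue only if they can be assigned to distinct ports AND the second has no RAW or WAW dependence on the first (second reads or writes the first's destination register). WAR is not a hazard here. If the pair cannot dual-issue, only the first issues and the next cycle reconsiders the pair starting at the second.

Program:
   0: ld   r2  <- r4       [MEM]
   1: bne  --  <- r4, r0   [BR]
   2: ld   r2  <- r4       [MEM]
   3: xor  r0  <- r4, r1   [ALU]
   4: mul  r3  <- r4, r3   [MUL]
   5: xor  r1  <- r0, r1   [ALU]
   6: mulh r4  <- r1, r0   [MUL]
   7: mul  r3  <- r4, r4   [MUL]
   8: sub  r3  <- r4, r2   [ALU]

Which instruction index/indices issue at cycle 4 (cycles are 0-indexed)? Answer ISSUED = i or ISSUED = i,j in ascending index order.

0. ld bne @i0+i1  | dual
1. ld xor @i2+i3  | dual
2. mul xor @i4+i5  | dual
3. mulh @i6  | no-port MUL/MUL
4. mul @i7  | WAW r3
5. sub @i8  | tail

ISSUED = 7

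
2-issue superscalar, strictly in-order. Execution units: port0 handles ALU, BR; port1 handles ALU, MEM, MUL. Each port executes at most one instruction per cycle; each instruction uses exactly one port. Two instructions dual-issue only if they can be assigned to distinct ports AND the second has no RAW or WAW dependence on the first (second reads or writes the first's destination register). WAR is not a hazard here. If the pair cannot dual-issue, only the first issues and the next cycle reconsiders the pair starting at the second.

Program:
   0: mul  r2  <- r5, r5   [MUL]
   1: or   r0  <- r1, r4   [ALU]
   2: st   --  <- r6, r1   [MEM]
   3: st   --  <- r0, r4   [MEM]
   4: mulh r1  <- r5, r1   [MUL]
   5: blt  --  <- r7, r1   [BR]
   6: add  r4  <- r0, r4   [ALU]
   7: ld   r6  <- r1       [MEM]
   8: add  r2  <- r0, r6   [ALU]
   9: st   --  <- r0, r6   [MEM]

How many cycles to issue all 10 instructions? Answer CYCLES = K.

c0: i0,i1 mul;or  2-wide
c1: i2 st  no-port MEM/MEM
c2: i3 st  no-port MEM/MUL
c3: i4 mulh  RAW r1
c4: i5,i6 blt;add  2-wide
c5: i7 ld  RAW r6
c6: i8,i9 add;st  2-wide

CYCLES = 7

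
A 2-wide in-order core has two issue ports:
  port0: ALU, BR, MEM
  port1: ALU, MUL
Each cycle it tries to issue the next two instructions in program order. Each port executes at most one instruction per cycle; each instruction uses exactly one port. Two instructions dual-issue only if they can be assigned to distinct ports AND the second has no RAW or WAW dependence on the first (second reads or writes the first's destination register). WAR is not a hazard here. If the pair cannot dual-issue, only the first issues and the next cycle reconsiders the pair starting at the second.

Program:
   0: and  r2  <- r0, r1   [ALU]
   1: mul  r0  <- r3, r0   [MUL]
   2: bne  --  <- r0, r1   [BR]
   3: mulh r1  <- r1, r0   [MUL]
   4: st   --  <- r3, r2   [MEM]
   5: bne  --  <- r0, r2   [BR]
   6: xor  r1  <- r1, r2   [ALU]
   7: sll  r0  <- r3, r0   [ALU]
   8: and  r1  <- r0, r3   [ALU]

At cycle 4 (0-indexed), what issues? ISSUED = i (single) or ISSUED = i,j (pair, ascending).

c0: i0,i1 and.ALU mul.MUL  pair
c1: i2,i3 bne.BR mulh.MUL  pair
c2: i4 st.MEM  no-port MEM/BR
c3: i5,i6 bne.BR xor.ALU  pair
c4: i7 sll.ALU  RAW r0
c5: i8 and.ALU  tail

ISSUED = 7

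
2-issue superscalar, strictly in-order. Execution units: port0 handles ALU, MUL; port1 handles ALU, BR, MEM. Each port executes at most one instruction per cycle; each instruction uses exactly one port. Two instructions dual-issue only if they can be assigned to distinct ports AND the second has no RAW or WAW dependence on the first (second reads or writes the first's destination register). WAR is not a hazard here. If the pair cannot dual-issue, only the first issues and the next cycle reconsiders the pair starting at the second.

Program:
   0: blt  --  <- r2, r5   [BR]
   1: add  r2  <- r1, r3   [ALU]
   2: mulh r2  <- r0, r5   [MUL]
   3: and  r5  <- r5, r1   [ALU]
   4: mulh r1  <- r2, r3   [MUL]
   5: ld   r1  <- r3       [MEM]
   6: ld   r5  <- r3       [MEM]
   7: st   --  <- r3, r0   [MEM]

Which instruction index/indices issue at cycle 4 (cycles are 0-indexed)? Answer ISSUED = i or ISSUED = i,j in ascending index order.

c0: i0/i1 blt/add  2-wide
c1: i2/i3 mulh/and  2-wide
c2: i4 mulh  WAW r1
c3: i5 ld  no-port MEM/MEM
c4: i6 ld  no-port MEM/MEM
c5: i7 st  tail

ISSUED = 6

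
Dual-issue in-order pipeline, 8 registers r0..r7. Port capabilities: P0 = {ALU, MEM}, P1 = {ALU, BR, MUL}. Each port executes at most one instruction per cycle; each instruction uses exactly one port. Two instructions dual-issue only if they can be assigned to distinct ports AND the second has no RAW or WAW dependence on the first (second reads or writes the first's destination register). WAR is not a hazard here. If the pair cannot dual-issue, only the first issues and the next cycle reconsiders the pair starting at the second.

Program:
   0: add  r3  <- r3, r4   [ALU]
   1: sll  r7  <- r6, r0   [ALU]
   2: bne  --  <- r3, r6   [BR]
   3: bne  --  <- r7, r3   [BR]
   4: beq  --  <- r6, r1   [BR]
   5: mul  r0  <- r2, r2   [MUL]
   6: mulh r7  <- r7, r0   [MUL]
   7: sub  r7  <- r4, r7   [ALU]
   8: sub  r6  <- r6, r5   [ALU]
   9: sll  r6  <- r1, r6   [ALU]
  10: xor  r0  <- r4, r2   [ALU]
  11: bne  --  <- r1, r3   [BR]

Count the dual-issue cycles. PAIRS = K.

t=0 i0,i1:add sll ; dual
t=1 i2:bne ; no-port BR/BR
t=2 i3:bne ; no-port BR/BR
t=3 i4:beq ; no-port BR/MUL
t=4 i5:mul ; no-port MUL/MUL
t=5 i6:mulh ; RAW+WAW r7
t=6 i7,i8:sub sub ; dual
t=7 i9,i10:sll xor ; dual
t=8 i11:bne ; tail

PAIRS = 3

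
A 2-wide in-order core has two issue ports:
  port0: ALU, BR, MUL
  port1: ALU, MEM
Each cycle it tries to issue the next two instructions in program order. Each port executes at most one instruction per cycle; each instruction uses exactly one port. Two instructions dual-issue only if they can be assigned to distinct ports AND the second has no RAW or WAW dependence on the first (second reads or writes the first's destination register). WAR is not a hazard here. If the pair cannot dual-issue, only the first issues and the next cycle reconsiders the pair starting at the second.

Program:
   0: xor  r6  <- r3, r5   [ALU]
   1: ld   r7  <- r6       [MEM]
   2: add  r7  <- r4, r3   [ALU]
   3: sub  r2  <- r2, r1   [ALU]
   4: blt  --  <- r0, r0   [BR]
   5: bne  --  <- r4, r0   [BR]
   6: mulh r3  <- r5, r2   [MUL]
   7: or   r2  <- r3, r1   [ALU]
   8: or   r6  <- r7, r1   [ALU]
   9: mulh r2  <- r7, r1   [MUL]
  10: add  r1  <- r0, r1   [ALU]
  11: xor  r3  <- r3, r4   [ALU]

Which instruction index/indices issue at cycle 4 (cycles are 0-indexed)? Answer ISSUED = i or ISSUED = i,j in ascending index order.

0. xor.ALU @i0  | RAW r6
1. ld.MEM @i1  | WAW r7
2. add.ALU;sub.ALU @i2,i3  | 2-wide
3. blt.BR @i4  | no-port BR/BR
4. bne.BR @i5  | no-port BR/MUL
5. mulh.MUL @i6  | RAW r3
6. or.ALU;or.ALU @i7,i8  | 2-wide
7. mulh.MUL;add.ALU @i9,i10  | 2-wide
8. xor.ALU @i11  | tail

ISSUED = 5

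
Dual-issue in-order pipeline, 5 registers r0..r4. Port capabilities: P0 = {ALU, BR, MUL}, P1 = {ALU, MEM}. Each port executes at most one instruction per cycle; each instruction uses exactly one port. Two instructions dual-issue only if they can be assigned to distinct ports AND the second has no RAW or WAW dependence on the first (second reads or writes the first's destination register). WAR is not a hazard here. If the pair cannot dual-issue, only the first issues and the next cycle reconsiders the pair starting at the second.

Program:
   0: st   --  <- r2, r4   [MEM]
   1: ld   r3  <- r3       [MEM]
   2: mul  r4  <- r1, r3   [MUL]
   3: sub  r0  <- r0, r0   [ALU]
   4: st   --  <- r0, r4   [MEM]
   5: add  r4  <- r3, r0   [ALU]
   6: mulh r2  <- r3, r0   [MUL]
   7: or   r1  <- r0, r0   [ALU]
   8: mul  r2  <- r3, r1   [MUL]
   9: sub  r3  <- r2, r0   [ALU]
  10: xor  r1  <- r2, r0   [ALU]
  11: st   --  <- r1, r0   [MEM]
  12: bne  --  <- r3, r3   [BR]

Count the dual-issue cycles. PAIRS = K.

[0] i0  st  -- no-port MEM/MEM
[1] i1  ld  -- RAW r3
[2] i2,i3  mul sub  -- dual
[3] i4,i5  st add  -- dual
[4] i6,i7  mulh or  -- dual
[5] i8  mul  -- RAW r2
[6] i9,i10  sub xor  -- dual
[7] i11,i12  st bne  -- dual

PAIRS = 5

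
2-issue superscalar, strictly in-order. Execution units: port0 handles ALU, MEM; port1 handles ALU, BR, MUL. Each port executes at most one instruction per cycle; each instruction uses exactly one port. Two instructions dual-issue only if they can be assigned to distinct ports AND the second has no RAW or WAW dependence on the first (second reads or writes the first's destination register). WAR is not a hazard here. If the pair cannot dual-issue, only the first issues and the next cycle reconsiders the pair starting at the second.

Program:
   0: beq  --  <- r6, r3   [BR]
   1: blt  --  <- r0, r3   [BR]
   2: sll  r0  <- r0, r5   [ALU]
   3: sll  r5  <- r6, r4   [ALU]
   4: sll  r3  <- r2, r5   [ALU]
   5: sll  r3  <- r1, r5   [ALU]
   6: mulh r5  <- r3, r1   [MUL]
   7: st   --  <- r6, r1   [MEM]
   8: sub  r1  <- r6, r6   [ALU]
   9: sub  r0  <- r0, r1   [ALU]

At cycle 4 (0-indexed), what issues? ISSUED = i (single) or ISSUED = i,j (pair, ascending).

ISSUED = 5

0. beq.BR @i0  | no-port BR/BR
1. blt.BR/sll.ALU @i1&i2  | 2-wide
2. sll.ALU @i3  | RAW r5
3. sll.ALU @i4  | WAW r3
4. sll.ALU @i5  | RAW r3
5. mulh.MUL/st.MEM @i6&i7  | 2-wide
6. sub.ALU @i8  | RAW r1
7. sub.ALU @i9  | tail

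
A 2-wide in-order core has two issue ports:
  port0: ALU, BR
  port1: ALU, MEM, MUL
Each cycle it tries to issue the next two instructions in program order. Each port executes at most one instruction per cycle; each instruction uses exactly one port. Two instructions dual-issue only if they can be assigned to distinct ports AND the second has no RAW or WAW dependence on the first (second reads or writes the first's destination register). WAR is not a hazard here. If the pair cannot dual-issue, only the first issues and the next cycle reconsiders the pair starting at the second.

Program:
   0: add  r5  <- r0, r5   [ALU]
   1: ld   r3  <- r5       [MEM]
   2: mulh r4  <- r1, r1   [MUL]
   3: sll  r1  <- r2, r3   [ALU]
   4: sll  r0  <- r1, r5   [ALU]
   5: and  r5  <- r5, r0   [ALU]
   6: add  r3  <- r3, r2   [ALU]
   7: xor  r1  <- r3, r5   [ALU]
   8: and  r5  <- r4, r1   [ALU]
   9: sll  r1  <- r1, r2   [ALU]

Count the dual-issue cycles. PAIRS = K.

PAIRS = 3

c0: i0 add.ALU  RAW r5
c1: i1 ld.MEM  no-port MEM/MUL
c2: i2&i3 mulh.MUL;sll.ALU  dual
c3: i4 sll.ALU  RAW r0
c4: i5&i6 and.ALU;add.ALU  dual
c5: i7 xor.ALU  RAW r1
c6: i8&i9 and.ALU;sll.ALU  dual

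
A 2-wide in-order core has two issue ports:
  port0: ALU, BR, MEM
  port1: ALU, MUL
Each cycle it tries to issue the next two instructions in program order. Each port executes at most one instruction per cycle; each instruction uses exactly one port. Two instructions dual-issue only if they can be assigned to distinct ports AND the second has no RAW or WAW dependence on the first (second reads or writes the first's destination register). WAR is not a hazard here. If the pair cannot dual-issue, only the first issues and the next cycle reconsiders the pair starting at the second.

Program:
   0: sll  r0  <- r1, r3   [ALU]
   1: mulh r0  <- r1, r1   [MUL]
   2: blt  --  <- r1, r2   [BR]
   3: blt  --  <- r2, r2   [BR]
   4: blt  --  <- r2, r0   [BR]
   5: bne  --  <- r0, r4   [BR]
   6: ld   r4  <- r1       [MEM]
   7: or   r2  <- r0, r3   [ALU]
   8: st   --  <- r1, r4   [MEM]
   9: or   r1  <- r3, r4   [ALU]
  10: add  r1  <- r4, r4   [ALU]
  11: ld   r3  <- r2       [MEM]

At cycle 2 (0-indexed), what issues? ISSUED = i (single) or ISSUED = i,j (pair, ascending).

#0 head=0: sll i0 WAW r0
#1 head=1: mulh blt i1,i2 pair
#2 head=3: blt i3 no-port BR/BR
#3 head=4: blt i4 no-port BR/BR
#4 head=5: bne i5 no-port BR/MEM
#5 head=6: ld or i6,i7 pair
#6 head=8: st or i8,i9 pair
#7 head=10: add ld i10,i11 pair

ISSUED = 3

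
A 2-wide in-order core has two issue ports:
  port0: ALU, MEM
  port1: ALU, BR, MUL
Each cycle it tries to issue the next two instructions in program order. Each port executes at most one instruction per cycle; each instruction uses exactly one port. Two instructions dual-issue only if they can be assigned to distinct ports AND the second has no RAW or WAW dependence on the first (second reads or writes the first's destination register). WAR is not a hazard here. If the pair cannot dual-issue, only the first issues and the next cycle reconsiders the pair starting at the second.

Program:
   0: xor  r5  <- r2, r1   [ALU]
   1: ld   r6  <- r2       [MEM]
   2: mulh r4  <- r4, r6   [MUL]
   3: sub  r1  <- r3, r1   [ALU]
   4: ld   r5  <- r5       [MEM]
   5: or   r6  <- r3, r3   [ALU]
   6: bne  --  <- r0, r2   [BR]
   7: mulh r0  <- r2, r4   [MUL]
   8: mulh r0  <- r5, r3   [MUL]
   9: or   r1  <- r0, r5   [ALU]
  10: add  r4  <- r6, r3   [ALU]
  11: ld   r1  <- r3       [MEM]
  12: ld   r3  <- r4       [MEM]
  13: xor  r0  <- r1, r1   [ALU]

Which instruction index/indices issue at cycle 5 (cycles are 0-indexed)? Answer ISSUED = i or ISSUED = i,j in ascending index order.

ISSUED = 8

#0 head=0: xor+ld i0+i1 pair
#1 head=2: mulh+sub i2+i3 pair
#2 head=4: ld+or i4+i5 pair
#3 head=6: bne i6 no-port BR/MUL
#4 head=7: mulh i7 no-port MUL/MUL
#5 head=8: mulh i8 RAW r0
#6 head=9: or+add i9+i10 pair
#7 head=11: ld i11 no-port MEM/MEM
#8 head=12: ld+xor i12+i13 pair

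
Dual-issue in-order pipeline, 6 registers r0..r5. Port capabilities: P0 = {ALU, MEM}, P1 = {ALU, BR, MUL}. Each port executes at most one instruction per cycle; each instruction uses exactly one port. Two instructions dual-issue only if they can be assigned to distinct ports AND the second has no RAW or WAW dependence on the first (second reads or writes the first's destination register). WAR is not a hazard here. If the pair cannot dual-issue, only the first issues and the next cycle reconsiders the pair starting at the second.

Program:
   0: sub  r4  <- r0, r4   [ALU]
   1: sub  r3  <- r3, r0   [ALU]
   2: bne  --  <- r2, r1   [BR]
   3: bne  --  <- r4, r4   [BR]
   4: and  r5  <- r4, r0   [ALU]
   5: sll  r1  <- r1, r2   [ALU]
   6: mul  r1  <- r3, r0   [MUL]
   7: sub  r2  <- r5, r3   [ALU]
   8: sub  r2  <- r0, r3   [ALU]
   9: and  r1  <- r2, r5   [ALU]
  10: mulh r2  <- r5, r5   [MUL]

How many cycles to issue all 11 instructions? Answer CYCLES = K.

CYCLES = 7

[0] i0/i1  sub sub  -- pair
[1] i2  bne  -- no-port BR/BR
[2] i3/i4  bne and  -- pair
[3] i5  sll  -- WAW r1
[4] i6/i7  mul sub  -- pair
[5] i8  sub  -- RAW r2
[6] i9/i10  and mulh  -- pair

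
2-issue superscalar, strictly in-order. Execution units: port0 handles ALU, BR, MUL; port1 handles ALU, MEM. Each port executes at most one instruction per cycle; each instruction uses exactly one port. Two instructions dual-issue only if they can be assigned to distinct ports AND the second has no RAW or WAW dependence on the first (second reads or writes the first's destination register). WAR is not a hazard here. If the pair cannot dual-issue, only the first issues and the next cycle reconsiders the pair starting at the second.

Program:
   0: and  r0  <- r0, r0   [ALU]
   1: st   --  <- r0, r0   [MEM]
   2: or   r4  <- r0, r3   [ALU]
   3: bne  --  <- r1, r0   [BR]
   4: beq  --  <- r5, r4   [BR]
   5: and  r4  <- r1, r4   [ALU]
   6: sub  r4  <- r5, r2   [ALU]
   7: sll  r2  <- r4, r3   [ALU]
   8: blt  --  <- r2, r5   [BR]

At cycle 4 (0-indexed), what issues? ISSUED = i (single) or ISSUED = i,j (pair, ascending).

ISSUED = 6

  cy0 -> i0 (and) RAW r0
  cy1 -> i1+i2 (st or) pair
  cy2 -> i3 (bne) no-port BR/BR
  cy3 -> i4+i5 (beq and) pair
  cy4 -> i6 (sub) RAW r4
  cy5 -> i7 (sll) RAW r2
  cy6 -> i8 (blt) tail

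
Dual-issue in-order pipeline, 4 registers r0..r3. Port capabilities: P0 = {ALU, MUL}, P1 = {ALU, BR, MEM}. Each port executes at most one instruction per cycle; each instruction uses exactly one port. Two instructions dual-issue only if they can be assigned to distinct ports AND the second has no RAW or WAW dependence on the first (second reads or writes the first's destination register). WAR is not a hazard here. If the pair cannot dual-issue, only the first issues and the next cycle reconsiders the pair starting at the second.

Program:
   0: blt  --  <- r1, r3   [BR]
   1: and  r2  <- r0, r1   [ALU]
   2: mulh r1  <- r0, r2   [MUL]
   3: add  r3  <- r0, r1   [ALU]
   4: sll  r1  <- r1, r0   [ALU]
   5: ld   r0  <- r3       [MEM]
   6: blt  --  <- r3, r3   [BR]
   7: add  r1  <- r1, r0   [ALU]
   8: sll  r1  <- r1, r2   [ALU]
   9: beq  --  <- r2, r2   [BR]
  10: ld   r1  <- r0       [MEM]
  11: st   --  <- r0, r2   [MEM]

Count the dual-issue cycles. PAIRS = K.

t=0 i0/i1:blt/and ; pair
t=1 i2:mulh ; RAW r1
t=2 i3/i4:add/sll ; pair
t=3 i5:ld ; no-port MEM/BR
t=4 i6/i7:blt/add ; pair
t=5 i8/i9:sll/beq ; pair
t=6 i10:ld ; no-port MEM/MEM
t=7 i11:st ; tail

PAIRS = 4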